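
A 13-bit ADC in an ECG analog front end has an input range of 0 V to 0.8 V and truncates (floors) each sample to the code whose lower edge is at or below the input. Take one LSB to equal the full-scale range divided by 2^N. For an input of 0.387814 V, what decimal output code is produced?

3971

Full-scale range = 0.8 V. LSB = 0.8 V / 2^13 ≈ 97.66 µV.
V_in − V_min = 0.387814 − (0) = 0.387814 V.
Divide by LSB: 0.387814 × 8192/0.8 = 3971.2154.
Truncating gives code 3971.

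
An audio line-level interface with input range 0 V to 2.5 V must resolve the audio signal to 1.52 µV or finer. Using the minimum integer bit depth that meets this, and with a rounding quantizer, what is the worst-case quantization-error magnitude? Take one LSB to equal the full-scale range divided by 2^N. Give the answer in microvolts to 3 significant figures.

Span = 2.5 V.
2.5 V / 1.52 µV = 1.645e6. Since 2^20 = 1048576 and 2^21 = 2097152, N = 21.
LSB = 2.5 V / 2^21 = 1.1921 µV.
Max error for round-to-nearest is LSB/2 = 0.596 µV.

0.596 µV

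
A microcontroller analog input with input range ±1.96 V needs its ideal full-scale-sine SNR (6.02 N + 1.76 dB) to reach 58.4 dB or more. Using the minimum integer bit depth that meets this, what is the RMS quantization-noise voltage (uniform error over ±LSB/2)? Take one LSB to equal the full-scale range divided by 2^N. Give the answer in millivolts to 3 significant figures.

Range = 1.96 − (-1.96) = 3.92 V.
Required N = ⌈(58.4 − 1.76)/6.02⌉ = ⌈9.409⌉ = 10.
Step size = 3.92/1024 V = 3.8281 mV.
RMS noise = LSB/√12 = 1.11 mV.

1.11 mV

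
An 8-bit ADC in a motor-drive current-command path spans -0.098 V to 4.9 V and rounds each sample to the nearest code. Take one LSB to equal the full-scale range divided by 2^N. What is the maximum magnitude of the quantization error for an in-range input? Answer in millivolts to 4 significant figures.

Span: 4.9 V − (-0.098 V) = 4.998 V.
LSB = 4.998 V / 2^8 = 19.5234 mV.
|e|_max = LSB/2 = 9.762 mV.

9.762 mV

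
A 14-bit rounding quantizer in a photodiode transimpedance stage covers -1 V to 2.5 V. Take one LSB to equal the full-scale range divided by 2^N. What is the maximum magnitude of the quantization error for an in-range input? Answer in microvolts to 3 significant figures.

107 µV

Full-scale range = 2.5 V − (-1 V) = 3.5 V.
Step size = 3.5/16384 V = 213.62 µV.
|e|_max = LSB/2 = 107 µV.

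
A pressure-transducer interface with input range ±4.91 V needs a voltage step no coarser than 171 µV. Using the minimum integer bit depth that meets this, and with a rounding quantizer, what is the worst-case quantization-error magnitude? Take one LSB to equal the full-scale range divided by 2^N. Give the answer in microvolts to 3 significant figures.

74.9 µV

Span: 4.91 V − (-4.91 V) = 9.82 V.
9.82 V / 171 µV = 57430. Since 2^15 = 32768 and 2^16 = 65536, N = 16.
Step size = 9.82/65536 V = 149.84 µV.
Half an LSB is 74.9 µV.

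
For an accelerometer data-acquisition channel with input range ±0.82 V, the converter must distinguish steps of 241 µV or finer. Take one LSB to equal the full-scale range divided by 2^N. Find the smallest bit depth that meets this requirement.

Span: 0.82 V − (-0.82 V) = 1.64 V.
Need 2^N ≥ 1.64 V / 241 µV = 6805 → N_min = 13.

13 bits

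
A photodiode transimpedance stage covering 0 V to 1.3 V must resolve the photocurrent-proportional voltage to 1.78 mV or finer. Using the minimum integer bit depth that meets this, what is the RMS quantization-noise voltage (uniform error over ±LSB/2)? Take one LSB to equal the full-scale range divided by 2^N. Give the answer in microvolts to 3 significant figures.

366 µV

V_FS = 1.3 V.
1.3 V / 1.78 mV = 730.3. Since 2^9 = 512 and 2^10 = 1024, N = 10.
LSB = 1.3 V ÷ 2^10 = 1.3/1024 V = 1.2695 mV.
V_rms = LSB/√12 = 366 µV.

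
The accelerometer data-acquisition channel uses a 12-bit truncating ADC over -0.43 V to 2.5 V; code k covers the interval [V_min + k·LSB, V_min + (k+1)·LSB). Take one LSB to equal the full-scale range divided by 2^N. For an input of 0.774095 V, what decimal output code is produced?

Span: 2.5 V − (-0.43 V) = 2.93 V. LSB = 2.93 V / 2^12 ≈ 0.7153 mV.
code = ⌊(V_in − V_min)/LSB⌋ = ⌊(V_in − V_min) × 2^12 / range⌋
     = ⌊(0.774095 − (-0.43)) × 4096 / 2.93⌋ = ⌊1.204095 × 4096/2.93⌋
     = ⌊1683.267⌋ = 1683.

1683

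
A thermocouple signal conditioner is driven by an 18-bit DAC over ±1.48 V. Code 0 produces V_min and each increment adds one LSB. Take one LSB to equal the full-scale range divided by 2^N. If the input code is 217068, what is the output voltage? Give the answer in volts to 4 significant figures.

0.9710 V

Span: 1.48 V − (-1.48 V) = 2.96 V. LSB = 2.96 V / 2^18.
V_out = -1.48 + 217068 × (2.96/262144) V
      = -1.48 + 2.45102 = 0.971024 V.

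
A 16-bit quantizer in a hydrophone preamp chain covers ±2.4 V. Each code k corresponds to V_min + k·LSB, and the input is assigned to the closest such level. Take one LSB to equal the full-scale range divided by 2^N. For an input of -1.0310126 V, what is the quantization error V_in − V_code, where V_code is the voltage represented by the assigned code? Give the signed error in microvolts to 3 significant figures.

+17.7 µV

Span: 2.4 V − (-2.4 V) = 4.8 V. LSB = 4.8 V / 2^16 ≈ 73.24 µV.
(V_in − V_min)/LSB = (-1.0310126 − (-2.4)) × 65536/4.8 = 18691.2413 → nearest code k = 18691.
V_code = -2.4 + (18691/65536) × 4.8 = -1.0310302734 V.
e = -1.0310126 − (-1.0310302734) = +17.7 µV.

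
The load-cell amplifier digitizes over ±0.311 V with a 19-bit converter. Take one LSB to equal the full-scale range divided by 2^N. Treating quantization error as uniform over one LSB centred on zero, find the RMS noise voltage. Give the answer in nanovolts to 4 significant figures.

342.5 nV

Range = 0.311 − (-0.311) = 0.622 V.
One LSB is 0.622 V / 524288 = 1.18637 µV.
RMS of a uniform error over width LSB is LSB/√12 = 342.5 nV.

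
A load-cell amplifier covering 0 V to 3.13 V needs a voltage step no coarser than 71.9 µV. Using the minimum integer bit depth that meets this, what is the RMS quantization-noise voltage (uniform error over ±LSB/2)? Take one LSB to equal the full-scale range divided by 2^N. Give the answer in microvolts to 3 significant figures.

13.8 µV

V_FS = 3.13 V.
Need 2^N ≥ 3.13 V / 71.9 µV = 43530 → N_min = 16.
One LSB is 3.13 V / 65536 = 47.760 µV.
V_rms = LSB/√12 = 13.8 µV.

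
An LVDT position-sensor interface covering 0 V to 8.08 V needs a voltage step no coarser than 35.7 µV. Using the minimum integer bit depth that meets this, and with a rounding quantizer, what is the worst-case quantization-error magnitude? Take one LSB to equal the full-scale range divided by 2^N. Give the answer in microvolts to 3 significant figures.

15.4 µV

Full-scale range = 8.08 V.
Need 2^N ≥ 8.08 V / 35.7 µV = 226300 → N_min = 18.
LSB = 8.08 V ÷ 2^18 = 8.08/262144 V = 30.823 µV.
Half an LSB is 15.4 µV.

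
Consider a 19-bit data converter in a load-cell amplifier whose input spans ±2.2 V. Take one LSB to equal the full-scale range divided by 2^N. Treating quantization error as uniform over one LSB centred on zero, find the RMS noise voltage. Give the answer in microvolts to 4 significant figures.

2.423 µV

The full-scale span is 2.2 − (-2.2) = 4.4 V.
LSB = 4.4 V / 2^19 = 8.39233 µV.
V_rms = LSB/√12 = 8.39233 µV / √12 = 2.423 µV.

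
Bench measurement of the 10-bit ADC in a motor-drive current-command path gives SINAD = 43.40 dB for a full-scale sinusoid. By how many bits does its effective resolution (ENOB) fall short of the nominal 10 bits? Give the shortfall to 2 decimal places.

ENOB = (SINAD − 1.76)/6.02 = (43.40 − 1.76)/6.02 = 6.9169 bits.
Lost resolution: 10 − 6.9169 = 3.0831 bits.

3.08 bits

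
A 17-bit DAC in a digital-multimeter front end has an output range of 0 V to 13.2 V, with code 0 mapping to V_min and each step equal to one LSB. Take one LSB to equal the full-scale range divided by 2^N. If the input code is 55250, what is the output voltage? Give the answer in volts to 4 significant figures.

5.564 V

Span = 13.2 V. LSB = 13.2 V / 2^17.
V_out = V_min + code × LSB = 0 V + 55250 × 13.2 V / 131072
      = 0 V + 5.56412 V = 5.56412 V.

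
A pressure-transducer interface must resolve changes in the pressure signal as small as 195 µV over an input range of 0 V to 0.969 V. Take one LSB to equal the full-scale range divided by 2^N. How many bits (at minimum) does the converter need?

13 bits

Span = 0.969 V.
Required number of levels: 0.969/195 µV = 4969.2; smallest N with 2^N ≥ that is 13.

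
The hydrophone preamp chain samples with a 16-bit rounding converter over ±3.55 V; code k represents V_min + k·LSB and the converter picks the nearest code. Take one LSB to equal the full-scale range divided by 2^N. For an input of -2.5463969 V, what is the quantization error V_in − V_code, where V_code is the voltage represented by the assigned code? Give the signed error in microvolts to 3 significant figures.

−34.6 µV

Span: 3.55 V − (-3.55 V) = 7.1 V. LSB = 7.1 V / 2^16 ≈ 108.3 µV.
(-2.5463969 − (-3.55)) / LSB = 1.0036031 × 65536/7.1 = 9263.6807. Nearest integer: k = 9264.
V_code = -3.55 + (9264/65536) × 7.1 = -2.5463623047 V.
V_in − V_code = -2.5463969 − (-2.5463623047) = −34.6 µV.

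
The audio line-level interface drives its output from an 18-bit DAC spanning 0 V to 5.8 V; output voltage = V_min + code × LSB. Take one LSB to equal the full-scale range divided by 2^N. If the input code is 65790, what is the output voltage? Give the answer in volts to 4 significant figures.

1.456 V

Full-scale range = 5.8 V. LSB = 5.8 V / 2^18.
V_out = 0 + 65790 × (5.8/262144) V
      = 0 + 1.45562 = 1.45562 V.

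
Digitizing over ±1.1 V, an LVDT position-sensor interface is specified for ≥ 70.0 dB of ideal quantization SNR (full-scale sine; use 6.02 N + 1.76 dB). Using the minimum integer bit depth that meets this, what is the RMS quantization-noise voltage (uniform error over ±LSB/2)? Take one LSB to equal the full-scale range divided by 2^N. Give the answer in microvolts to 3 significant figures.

Span: 1.1 V − (-1.1 V) = 2.2 V.
6.02 N + 1.76 ≥ 70.0 gives N ≥ 11.336, so the minimum integer is 12.
LSB = 2.2 V ÷ 2^12 = 2.2/4096 V = 0.53711 mV.
σ_q = LSB/√12 = 0.53711 mV/3.4641 = 155 µV.

155 µV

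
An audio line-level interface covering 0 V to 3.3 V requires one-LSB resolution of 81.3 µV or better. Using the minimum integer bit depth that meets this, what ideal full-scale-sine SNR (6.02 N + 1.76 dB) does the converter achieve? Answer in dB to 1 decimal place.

V_FS = 3.3 V.
Need 2^N ≥ 3.3 V / 81.3 µV = 40590 → N_min = 16.
SNR = 6.02 × 16 + 1.76 = 98.08 dB.

98.1 dB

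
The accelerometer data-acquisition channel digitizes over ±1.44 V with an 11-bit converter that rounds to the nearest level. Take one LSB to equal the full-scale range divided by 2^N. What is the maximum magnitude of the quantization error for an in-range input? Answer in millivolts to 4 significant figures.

Range = 1.44 − (-1.44) = 2.88 V.
LSB = 2.88 V / 2^11 = 1.40625 mV.
A rounding quantizer has |error| ≤ LSB/2 = 0.7031 mV.

0.7031 mV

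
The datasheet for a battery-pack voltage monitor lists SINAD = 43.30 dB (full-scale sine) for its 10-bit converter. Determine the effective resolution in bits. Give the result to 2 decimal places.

ENOB = (43.30 − 1.76)/6.02 = 6.9003 bits.

6.90 bits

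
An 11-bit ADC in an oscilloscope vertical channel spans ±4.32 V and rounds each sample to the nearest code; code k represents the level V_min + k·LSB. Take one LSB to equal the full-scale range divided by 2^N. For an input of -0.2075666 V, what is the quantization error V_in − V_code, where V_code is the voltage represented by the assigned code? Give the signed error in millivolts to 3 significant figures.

−0.848 mV

Full-scale range = 4.32 V − (-4.32 V) = 8.64 V. LSB = 8.64 V / 2^11 ≈ 4.219 mV.
(V_in − V_min)/LSB = (-0.2075666 − (-4.32)) × 2048/8.64 = 974.7990 → nearest code k = 975.
Reconstructed level: -4.32 + 975 × 8.64/2048 V = -0.2067187500 V.
Error = V_in − V_code = -0.2075666 − (-0.2067187500) = −0.848 mV.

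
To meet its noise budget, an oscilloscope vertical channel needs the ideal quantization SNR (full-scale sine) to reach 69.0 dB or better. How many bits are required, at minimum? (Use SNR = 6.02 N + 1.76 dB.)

N ≥ (69.0 − 1.76)/6.02 = 11.169 → N_min = 12.

12 bits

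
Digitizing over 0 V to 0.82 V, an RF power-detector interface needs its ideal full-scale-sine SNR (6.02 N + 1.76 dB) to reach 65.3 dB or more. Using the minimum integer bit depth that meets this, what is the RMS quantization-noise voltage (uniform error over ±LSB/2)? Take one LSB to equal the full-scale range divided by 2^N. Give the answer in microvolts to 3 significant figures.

Full-scale range = 0.82 V.
Solving 6.02 N ≥ 65.3 − 1.76: N ≥ 10.555. Round up → N = 11.
Step size = 0.82/2048 V = 400.39 µV.
RMS noise = LSB/√12 = 116 µV.

116 µV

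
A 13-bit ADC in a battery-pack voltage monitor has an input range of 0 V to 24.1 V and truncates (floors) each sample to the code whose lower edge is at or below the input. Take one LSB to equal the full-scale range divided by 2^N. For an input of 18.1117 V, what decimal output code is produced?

6156

V_FS = 24.1 V. LSB = 24.1 V / 2^13 ≈ 2.942 mV.
code = ⌊(V_in − V_min)/LSB⌋ = ⌊(V_in − V_min) × 2^13 / range⌋
     = ⌊(18.1117 − (0)) × 8192 / 24.1⌋ = ⌊18.1117 × 8192/24.1⌋
     = ⌊6156.475⌋ = 6156.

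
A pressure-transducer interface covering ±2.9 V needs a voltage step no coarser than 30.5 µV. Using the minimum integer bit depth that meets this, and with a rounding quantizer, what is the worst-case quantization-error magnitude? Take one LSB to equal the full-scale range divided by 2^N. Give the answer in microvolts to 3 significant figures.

11.1 µV

Full-scale range = 2.9 V − (-2.9 V) = 5.8 V.
5.8 V / 30.5 µV = 190200. Since 2^17 = 131072 and 2^18 = 262144, N = 18.
One LSB is 5.8 V / 262144 = 22.125 µV.
|e|_max = LSB/2 = 11.1 µV.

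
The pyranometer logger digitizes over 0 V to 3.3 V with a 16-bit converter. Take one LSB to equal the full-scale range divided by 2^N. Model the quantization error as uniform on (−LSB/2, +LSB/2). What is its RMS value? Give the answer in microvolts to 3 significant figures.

Full-scale range = 3.3 V.
LSB = 3.3 V ÷ 2^16 = 3.3/65536 V = 50.354 µV.
V_rms = LSB/√12 = 50.354 µV / √12 = 14.5 µV.

14.5 µV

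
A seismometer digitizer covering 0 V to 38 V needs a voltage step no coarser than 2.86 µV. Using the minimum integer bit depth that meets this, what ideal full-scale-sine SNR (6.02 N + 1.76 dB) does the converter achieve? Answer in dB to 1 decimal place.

146.2 dB

Full-scale range = 38 V.
Need 2^N ≥ 38 V / 2.86 µV = 1.329e7 → N_min = 24.
6.02(24) + 1.76 = 146.24 dB.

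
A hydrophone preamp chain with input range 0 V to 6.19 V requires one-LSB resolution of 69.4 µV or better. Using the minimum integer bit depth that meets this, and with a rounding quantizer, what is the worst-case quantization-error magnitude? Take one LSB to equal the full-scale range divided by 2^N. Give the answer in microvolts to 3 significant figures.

Full-scale range = 6.19 V.
Levels needed ≥ 6.19/69.4 µV = 89190. 2^17 = 131072 suffices, so N_min = 17.
LSB = 6.19 V / 2^17 = 47.226 µV.
|e|_max = LSB/2 = 23.6 µV.

23.6 µV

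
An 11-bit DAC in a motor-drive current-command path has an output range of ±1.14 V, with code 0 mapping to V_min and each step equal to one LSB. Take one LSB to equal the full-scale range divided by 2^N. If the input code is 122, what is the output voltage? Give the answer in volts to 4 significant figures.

Span: 1.14 V − (-1.14 V) = 2.28 V. LSB = 2.28 V / 2^11.
V_out = -1.14 + 122 × (2.28/2048) V
      = -1.14 V + 0.135820 V = -1.00418 V.

-1.004 V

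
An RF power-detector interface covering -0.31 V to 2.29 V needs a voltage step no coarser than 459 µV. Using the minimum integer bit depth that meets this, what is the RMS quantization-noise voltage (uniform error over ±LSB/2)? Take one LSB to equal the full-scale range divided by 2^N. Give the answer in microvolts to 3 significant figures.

91.6 µV

Range = 2.29 − (-0.31) = 2.6 V.
2.6 V / 459 µV = 5664. Since 2^12 = 4096 and 2^13 = 8192, N = 13.
LSB = 2.6 V ÷ 2^13 = 2.6/8192 V = 317.38 µV.
σ_q = LSB/√12 = 317.38 µV/3.4641 = 91.6 µV.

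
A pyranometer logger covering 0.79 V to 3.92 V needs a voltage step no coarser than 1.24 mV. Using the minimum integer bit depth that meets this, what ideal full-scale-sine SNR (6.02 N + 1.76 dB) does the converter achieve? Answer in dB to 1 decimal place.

74.0 dB

The full-scale span is 3.92 − (0.79) = 3.13 V.
Required number of levels: 3.13/1.24 mV = 2524.2; smallest N with 2^N ≥ that is 12.
6.02(12) + 1.76 = 74.00 dB.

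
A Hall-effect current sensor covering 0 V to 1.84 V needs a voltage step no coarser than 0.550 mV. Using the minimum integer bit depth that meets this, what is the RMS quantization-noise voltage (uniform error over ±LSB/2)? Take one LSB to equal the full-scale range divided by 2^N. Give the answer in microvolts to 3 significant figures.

130 µV

Full-scale range = 1.84 V.
1.84 V / 0.550 mV = 3345. Since 2^11 = 2048 and 2^12 = 4096, N = 12.
One LSB is 1.84 V / 4096 = 449.22 µV.
RMS noise = LSB/√12 = 130 µV.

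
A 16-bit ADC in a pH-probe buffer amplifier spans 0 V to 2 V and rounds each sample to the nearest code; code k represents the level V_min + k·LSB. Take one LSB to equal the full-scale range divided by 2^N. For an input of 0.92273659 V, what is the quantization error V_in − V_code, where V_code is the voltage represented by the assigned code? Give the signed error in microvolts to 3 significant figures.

Range is 2 V. LSB = 2 V / 2^16 ≈ 30.52 µV.
(0.92273659 − (0)) / LSB = 0.92273659 × 65536/2 = 30236.2326. Nearest integer: k = 30236.
Reconstructed level: 0 + 30236 × 2/65536 V = 0.92272949219 V.
e = 0.92273659 − (0.92272949219) = +7.10 µV.

+7.10 µV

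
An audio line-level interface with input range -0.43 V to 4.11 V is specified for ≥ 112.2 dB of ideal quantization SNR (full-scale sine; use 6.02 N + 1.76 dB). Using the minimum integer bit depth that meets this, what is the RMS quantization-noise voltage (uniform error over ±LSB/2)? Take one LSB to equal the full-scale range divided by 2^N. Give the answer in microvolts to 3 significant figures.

The full-scale span is 4.11 − (-0.43) = 4.54 V.
6.02 N + 1.76 ≥ 112.2 gives N ≥ 18.346, so the minimum integer is 19.
Step size = 4.54/524288 V = 8.6594 µV.
RMS noise = LSB/√12 = 2.50 µV.

2.50 µV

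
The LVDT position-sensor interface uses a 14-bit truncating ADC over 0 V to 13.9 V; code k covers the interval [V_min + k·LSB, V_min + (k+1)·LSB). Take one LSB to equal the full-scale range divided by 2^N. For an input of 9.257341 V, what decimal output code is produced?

10911

V_FS = 13.9 V. LSB = 13.9 V / 2^14 ≈ 0.8484 mV.
(V_in − V_min) × 2^14/range = (9.257341 − (0)) × 16384/13.9 = 10911.674.
Floor → code = 10911.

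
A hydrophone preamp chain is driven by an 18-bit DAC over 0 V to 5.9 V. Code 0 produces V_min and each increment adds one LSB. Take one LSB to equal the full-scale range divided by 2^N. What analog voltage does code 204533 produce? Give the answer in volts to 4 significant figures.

V_FS = 5.9 V. LSB = 5.9 V / 2^18.
V_out = 0 + 204533 × (5.9/262144) V
      = 0 V + 4.60337 V = 4.60337 V.

4.603 V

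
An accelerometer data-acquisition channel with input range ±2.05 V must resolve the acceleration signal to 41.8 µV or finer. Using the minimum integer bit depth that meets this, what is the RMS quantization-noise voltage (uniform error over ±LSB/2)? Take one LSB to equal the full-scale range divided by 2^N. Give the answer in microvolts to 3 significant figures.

9.03 µV

Range = 2.05 − (-2.05) = 4.1 V.
4.1 V / 41.8 µV = 98090. Since 2^16 = 65536 and 2^17 = 131072, N = 17.
One LSB is 4.1 V / 131072 = 31.281 µV.
σ_q = LSB/√12 = 31.281 µV/3.4641 = 9.03 µV.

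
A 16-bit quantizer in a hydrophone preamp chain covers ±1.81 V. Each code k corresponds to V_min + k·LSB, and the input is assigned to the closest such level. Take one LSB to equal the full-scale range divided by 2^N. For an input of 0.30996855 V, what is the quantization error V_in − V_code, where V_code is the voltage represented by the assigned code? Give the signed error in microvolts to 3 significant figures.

−20.5 µV

The full-scale span is 1.81 − (-1.81) = 3.62 V. LSB = 3.62 V / 2^16 ≈ 55.24 µV.
(V_in − V_min)/LSB = (0.30996855 − (-1.81)) × 65536/3.62 = 38379.6295 → nearest code k = 38380.
V_code = -1.81 + (38380/65536) × 3.62 = 0.30998901367 V.
e = 0.30996855 − (0.30998901367) = −20.5 µV.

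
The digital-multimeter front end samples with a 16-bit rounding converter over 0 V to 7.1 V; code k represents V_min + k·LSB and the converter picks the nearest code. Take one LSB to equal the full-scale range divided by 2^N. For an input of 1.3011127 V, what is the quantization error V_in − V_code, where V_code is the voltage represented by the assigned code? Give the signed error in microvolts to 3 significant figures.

−19.5 µV

Full-scale range = 7.1 V. LSB = 7.1 V / 2^16 ≈ 108.3 µV.
(1.3011127 − (0)) / LSB = 1.3011127 × 65536/7.1 = 12009.8200. Nearest integer: k = 12010.
Reconstructed level: 0 + 12010 × 7.1/65536 V = 1.3011322021 V.
Error = V_in − V_code = 1.3011127 − (1.3011322021) = −19.5 µV.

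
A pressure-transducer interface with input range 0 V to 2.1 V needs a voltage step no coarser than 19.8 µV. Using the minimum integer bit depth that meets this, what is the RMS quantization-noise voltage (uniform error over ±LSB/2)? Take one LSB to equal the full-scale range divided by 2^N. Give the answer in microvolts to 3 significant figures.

Full-scale range = 2.1 V.
Levels needed ≥ 2.1/19.8 µV = 106100. 2^17 = 131072 suffices, so N_min = 17.
One LSB is 2.1 V / 131072 = 16.022 µV.
σ_q = LSB/√12 = 16.022 µV/3.4641 = 4.63 µV.

4.63 µV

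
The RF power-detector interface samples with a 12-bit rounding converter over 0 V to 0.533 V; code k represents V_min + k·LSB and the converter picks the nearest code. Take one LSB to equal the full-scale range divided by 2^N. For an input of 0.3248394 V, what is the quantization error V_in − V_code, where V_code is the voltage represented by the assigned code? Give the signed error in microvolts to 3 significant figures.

V_FS = 0.533 V. LSB = 0.533 V / 2^12 ≈ 130.1 µV.
Position in LSBs: (0.3248394 − (0)) × 4096/0.533 = 2496.3268; rounding gives k = 2496.
Reconstructed level: 0 + 2496 × 0.533/4096 V = 0.3247968750 V.
V_in − V_code = 0.3248394 − (0.3247968750) = +42.5 µV.

+42.5 µV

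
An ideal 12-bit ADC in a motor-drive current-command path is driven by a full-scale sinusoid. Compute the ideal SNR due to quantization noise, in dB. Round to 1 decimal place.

74.0 dB

SNR = 6.02·12 + 1.76 = 74.00 dB.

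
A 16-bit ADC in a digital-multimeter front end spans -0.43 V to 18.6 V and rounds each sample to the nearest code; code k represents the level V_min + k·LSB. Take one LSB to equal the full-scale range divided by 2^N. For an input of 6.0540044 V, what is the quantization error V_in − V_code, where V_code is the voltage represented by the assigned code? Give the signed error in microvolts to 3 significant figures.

−63.9 µV

Span: 18.6 V − (-0.43 V) = 19.03 V. LSB = 19.03 V / 2^16 ≈ 290.4 µV.
(6.0540044 − (-0.43)) / LSB = 6.4840044 × 65536/19.03 = 22329.7799. Nearest integer: k = 22330.
V_code = V_min + k × range/2^16 = -0.43 + 22330 × 19.03/65536 = 6.0540682983 V.
V_in − V_code = 6.0540044 − (6.0540682983) = −63.9 µV.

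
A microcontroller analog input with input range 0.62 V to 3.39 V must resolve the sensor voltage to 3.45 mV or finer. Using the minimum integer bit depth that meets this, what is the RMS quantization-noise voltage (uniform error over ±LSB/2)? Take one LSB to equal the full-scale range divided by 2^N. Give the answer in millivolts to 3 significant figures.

Full-scale range = 3.39 V − (0.62 V) = 2.77 V.
Levels needed ≥ 2.77/3.45 mV = 802.9. 2^10 = 1024 suffices, so N_min = 10.
LSB = 2.77 V / 2^10 = 2.7051 mV.
V_rms = LSB/√12 = 0.781 mV.

0.781 mV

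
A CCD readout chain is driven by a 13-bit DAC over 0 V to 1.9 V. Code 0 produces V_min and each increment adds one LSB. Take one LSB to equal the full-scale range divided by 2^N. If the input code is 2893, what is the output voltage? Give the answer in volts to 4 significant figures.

Span = 1.9 V. LSB = 1.9 V / 2^13.
V_out = V_min + code × LSB = 0 V + 2893 × 1.9 V / 8192
      = 0 + 0.670984 = 0.670984 V.

0.6710 V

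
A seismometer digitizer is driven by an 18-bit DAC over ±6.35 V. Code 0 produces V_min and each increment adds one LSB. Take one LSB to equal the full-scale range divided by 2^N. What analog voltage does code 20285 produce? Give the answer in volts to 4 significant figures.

-5.367 V

Range = 6.35 − (-6.35) = 12.7 V. LSB = 12.7 V / 2^18.
V_out = -6.35 + 20285 × (12.7/262144) V
      = -6.35 + 0.982740 = -5.36726 V.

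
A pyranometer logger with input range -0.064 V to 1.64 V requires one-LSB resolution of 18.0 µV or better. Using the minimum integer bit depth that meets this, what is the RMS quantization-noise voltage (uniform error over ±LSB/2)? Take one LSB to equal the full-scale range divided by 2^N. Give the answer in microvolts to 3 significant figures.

3.75 µV

Span: 1.64 V − (-0.064 V) = 1.704 V.
Need 2^N ≥ 1.704 V / 18.0 µV = 94670 → N_min = 17.
LSB = 1.704 V / 2^17 = 13.000 µV.
RMS noise = LSB/√12 = 3.75 µV.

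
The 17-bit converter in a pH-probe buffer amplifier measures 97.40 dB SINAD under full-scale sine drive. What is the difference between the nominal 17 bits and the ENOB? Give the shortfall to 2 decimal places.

Effective bits = (97.40 − 1.76)/6.02 = 15.8870.
Lost resolution: 17 − 15.8870 = 1.1130 bits.

1.11 bits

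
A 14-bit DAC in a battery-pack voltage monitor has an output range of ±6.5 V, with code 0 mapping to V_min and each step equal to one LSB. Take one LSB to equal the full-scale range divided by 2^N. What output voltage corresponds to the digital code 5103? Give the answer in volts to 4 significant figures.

Full-scale range = 6.5 V − (-6.5 V) = 13 V. LSB = 13 V / 2^14.
V_out = V_min + code × LSB = -6.5 V + 5103 × 13 V / 16384
      = -6.5 + 4.04901 = -2.45099 V.

-2.451 V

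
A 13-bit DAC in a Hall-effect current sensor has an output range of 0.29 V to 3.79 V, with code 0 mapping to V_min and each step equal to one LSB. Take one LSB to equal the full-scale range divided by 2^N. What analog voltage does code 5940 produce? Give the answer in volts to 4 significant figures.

Span: 3.79 V − (0.29 V) = 3.5 V. LSB = 3.5 V / 2^13.
Output = V_min + (5940/8192) × range = 0.29 + 0.725098 × 3.5 V
      = 0.29 V + 2.53784 V = 2.82784 V.

2.828 V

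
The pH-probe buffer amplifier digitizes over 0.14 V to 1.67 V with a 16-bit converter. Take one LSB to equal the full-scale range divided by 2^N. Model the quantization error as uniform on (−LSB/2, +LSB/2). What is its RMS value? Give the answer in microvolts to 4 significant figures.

6.739 µV

Range = 1.67 − (0.14) = 1.53 V.
Step size = 1.53/65536 V = 23.3459 µV.
V_rms = LSB/√12 = 23.3459 µV / √12 = 6.739 µV.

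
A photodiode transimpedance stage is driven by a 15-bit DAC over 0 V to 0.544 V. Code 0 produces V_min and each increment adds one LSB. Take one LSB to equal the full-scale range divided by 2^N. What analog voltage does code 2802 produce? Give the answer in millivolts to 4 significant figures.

V_FS = 0.544 V. LSB = 0.544 V / 2^15.
V_out = V_min + code × LSB = 0 V + 2802 × 0.544 V / 32768
      = 0 V + 0.0465176 V = 0.0465176 V.

46.52 mV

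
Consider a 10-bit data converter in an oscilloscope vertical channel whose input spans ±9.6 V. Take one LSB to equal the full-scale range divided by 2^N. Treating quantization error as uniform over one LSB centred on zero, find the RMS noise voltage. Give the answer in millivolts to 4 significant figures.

5.413 mV

The full-scale span is 9.6 − (-9.6) = 19.2 V.
LSB = 19.2 V / 2^10 = 18.7500 mV.
σ_q = LSB/√12 = 18.7500 mV/3.4641 = 5.413 mV.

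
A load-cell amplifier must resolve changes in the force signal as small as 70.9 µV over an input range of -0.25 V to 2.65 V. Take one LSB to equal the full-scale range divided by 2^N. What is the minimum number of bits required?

Range = 2.65 − (-0.25) = 2.9 V.
Need 2^N ≥ 2.9 V / 70.9 µV = 40900 → N_min = 16.

16 bits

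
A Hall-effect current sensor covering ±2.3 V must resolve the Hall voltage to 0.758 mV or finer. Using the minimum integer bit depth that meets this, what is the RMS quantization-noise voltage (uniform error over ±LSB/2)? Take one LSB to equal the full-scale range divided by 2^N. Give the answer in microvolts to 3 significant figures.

162 µV

Full-scale range = 2.3 V − (-2.3 V) = 4.6 V.
Required number of levels: 4.6/0.758 mV = 6068.6; smallest N with 2^N ≥ that is 13.
Step size = 4.6/8192 V = 0.56152 mV.
σ_q = LSB/√12 = 0.56152 mV/3.4641 = 162 µV.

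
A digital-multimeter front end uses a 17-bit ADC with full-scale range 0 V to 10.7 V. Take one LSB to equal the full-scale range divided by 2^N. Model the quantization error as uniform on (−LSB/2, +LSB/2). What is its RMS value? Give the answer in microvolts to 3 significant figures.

Span = 10.7 V.
LSB = 10.7 V / 2^17 = 81.635 µV.
V_rms = LSB/√12 = 81.635 µV / √12 = 23.6 µV.

23.6 µV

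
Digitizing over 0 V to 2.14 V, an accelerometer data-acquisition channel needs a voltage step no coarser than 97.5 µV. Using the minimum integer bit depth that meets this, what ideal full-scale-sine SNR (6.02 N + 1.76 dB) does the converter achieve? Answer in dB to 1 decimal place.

Range is 2.14 V.
2.14 V / 97.5 µV = 21950. Since 2^14 = 16384 and 2^15 = 32768, N = 15.
Ideal SNR at N = 15: 6.02·15 + 1.76 = 92.1 dB.

92.1 dB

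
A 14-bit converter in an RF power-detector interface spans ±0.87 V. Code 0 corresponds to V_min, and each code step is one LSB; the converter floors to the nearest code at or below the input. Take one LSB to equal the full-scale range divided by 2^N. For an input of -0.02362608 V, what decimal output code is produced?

Full-scale range = 0.87 V − (-0.87 V) = 1.74 V. LSB = 1.74 V / 2^14 ≈ 106.2 µV.
code = ⌊(V_in − V_min)/LSB⌋ = ⌊(V_in − V_min) × 2^14 / range⌋
     = ⌊(-0.02362608 − (-0.87)) × 16384 / 1.74⌋ = ⌊0.84637392 × 16384/1.74⌋
     = ⌊7969.535⌋ = 7969.

7969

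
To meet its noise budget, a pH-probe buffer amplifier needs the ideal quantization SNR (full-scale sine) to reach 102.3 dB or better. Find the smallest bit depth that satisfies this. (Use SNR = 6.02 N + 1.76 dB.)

17 bits

6.02 N + 1.76 ≥ 102.3 gives N ≥ 16.701, so the minimum integer is 17.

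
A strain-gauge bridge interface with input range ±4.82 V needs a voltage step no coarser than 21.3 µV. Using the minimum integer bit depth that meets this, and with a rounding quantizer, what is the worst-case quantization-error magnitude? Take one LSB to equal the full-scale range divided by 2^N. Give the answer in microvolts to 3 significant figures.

Full-scale range = 4.82 V − (-4.82 V) = 9.64 V.
Required number of levels: 9.64/21.3 µV = 452580; smallest N with 2^N ≥ that is 19.
LSB = 9.64 V / 2^19 = 18.387 µV.
Half an LSB is 9.19 µV.

9.19 µV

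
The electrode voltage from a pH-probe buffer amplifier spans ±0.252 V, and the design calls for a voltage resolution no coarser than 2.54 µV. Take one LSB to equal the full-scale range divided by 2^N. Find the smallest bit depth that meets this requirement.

18 bits

Span: 0.252 V − (-0.252 V) = 0.504 V.
Levels needed ≥ 0.504/2.54 µV = 198400. 2^18 = 262144 suffices, so N_min = 18.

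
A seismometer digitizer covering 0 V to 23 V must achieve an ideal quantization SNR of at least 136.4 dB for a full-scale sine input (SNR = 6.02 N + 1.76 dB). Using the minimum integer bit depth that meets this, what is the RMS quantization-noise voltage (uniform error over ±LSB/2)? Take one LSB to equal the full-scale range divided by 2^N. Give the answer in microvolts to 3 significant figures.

0.791 µV

Range is 23 V.
Required N = ⌈(136.4 − 1.76)/6.02⌉ = ⌈22.365⌉ = 23.
LSB = 23 V ÷ 2^23 = 23/8388608 V = 2.7418 µV.
RMS noise = LSB/√12 = 0.791 µV.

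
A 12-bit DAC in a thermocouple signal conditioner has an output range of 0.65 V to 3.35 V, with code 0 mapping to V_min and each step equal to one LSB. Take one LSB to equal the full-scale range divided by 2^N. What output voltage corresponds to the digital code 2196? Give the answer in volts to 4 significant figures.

2.098 V

Range = 3.35 − (0.65) = 2.7 V. LSB = 2.7 V / 2^12.
Output = V_min + (2196/4096) × range = 0.65 + 0.536133 × 2.7 V
      = 0.65 + 1.44756 = 2.09756 V.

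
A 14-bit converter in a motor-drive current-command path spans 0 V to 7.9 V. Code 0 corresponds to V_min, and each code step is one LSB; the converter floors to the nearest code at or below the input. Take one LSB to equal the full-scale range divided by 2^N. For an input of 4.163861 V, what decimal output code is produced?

8635

Range is 7.9 V. LSB = 7.9 V / 2^14 ≈ 482.2 µV.
code = ⌊(V_in − V_min)/LSB⌋ = ⌊(V_in − V_min) × 2^14 / range⌋
     = ⌊(4.163861 − (0)) × 16384 / 7.9⌋ = ⌊4.163861 × 16384/7.9⌋
     = ⌊8635.531⌋ = 8635.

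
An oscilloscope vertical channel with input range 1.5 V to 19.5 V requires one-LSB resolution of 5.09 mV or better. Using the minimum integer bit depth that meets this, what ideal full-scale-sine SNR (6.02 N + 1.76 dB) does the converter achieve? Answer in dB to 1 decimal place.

74.0 dB

Span: 19.5 V − (1.5 V) = 18 V.
Levels needed ≥ 18/5.09 mV = 3536. 2^12 = 4096 suffices, so N_min = 12.
SNR = 6.02 × 12 + 1.76 = 74.00 dB.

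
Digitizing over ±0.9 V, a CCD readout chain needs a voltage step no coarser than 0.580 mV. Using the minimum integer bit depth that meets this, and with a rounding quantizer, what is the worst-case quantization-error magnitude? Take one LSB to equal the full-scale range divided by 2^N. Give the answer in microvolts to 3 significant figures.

220 µV

Span: 0.9 V − (-0.9 V) = 1.8 V.
Need 2^N ≥ 1.8 V / 0.580 mV = 3103 → N_min = 12.
LSB = 1.8 V / 2^12 = 439.45 µV.
|e|_max = LSB/2 = 220 µV.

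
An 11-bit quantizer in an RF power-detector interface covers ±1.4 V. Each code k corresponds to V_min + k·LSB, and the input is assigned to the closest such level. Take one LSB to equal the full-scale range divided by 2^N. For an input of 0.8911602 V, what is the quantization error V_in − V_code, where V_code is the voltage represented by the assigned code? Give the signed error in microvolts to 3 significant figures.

Full-scale range = 1.4 V − (-1.4 V) = 2.8 V. LSB = 2.8 V / 2^11 ≈ 1.367 mV.
Position in LSBs: (0.8911602 − (-1.4)) × 2048/2.8 = 1675.8200; rounding gives k = 1676.
V_code = -1.4 + (1676/2048) × 2.8 = 0.8914062500 V.
Error = V_in − V_code = 0.8911602 − (0.8914062500) = −246 µV.

−246 µV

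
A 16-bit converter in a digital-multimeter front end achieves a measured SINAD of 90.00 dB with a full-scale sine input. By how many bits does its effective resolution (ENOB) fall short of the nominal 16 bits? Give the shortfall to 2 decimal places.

Effective bits = (90.00 − 1.76)/6.02 = 14.6578.
Shortfall = 16 − 14.6578 = 1.3422 bits.

1.34 bits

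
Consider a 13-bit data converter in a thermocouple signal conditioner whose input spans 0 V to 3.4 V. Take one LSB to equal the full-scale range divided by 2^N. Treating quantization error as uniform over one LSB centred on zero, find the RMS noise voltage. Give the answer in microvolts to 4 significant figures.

119.8 µV

Span = 3.4 V.
LSB = 3.4 V ÷ 2^13 = 3.4/8192 V = 415.039 µV.
RMS of a uniform error over width LSB is LSB/√12 = 119.8 µV.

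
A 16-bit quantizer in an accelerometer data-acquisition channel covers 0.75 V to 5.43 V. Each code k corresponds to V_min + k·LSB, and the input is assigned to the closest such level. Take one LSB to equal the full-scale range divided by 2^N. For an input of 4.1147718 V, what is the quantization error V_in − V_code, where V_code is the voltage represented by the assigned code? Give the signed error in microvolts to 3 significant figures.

+22.0 µV

The full-scale span is 5.43 − (0.75) = 4.68 V. LSB = 4.68 V / 2^16 ≈ 71.41 µV.
(V_in − V_min)/LSB = (4.1147718 − (0.75)) × 65536/4.68 = 47118.3087 → nearest code k = 47118.
Reconstructed level: 0.75 + 47118 × 4.68/65536 V = 4.1147497559 V.
Error = V_in − V_code = 4.1147718 − (4.1147497559) = +22.0 µV.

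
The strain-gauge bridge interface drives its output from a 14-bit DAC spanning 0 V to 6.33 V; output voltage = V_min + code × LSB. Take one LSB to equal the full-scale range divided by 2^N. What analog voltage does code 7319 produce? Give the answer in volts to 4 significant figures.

Span = 6.33 V. LSB = 6.33 V / 2^14.
V_out = 0 + 7319 × (6.33/16384) V
      = 0 V + 2.82771 V = 2.82771 V.

2.828 V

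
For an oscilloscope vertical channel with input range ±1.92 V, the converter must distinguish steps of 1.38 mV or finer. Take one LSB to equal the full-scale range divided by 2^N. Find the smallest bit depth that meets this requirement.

12 bits

Full-scale range = 1.92 V − (-1.92 V) = 3.84 V.
3.84 V / 1.38 mV = 2783. Since 2^11 = 2048 and 2^12 = 4096, N = 12.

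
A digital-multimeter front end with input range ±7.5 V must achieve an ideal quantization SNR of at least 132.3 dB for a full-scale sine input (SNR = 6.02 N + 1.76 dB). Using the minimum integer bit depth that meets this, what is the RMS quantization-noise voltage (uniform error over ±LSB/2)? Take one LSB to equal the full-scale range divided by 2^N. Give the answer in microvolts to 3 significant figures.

The full-scale span is 7.5 − (-7.5) = 15 V.
Required N = ⌈(132.3 − 1.76)/6.02⌉ = ⌈21.684⌉ = 22.
Step size = 15/4194304 V = 3.5763 µV.
V_rms = LSB/√12 = 1.03 µV.

1.03 µV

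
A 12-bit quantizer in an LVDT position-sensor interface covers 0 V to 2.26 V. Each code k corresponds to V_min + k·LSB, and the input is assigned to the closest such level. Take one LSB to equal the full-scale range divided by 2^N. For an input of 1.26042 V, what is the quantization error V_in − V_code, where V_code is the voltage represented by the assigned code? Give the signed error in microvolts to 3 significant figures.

+205 µV

V_FS = 2.26 V. LSB = 2.26 V / 2^12 ≈ 0.5518 mV.
Position in LSBs: (1.26042 − (0)) × 4096/2.26 = 2284.3718; rounding gives k = 2284.
Reconstructed level: 0 + 2284 × 2.26/4096 V = 1.260214844 V.
Error = V_in − V_code = 1.26042 − (1.260214844) = +205 µV.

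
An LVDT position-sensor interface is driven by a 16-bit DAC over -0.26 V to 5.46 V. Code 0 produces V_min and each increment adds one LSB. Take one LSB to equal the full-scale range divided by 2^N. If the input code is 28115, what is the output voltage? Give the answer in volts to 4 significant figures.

2.194 V

Full-scale range = 5.46 V − (-0.26 V) = 5.72 V. LSB = 5.72 V / 2^16.
V_out = V_min + code × LSB = -0.26 V + 28115 × 5.72 V / 65536
      = -0.26 + 2.45388 = 2.19388 V.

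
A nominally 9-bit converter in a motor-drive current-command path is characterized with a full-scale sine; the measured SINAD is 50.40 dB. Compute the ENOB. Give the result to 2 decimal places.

8.08 bits

Inverting SNR = 6.02 N + 1.76: N_eff = (50.40 − 1.76)/6.02 = 8.0797.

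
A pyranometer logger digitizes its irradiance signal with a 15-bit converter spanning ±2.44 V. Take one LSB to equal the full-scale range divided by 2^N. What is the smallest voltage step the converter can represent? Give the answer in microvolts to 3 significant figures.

149 µV

Full-scale range = 2.44 V − (-2.44 V) = 4.88 V.
2^15 = 32768 levels.
Step size = 4.88/32768 V = 149 µV.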